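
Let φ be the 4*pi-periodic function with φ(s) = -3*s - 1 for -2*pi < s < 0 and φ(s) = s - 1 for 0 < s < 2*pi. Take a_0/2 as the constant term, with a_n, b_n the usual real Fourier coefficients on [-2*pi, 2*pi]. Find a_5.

a_5 = (1/(2*pi)) ∫_{-2*pi}^{2*pi} φ(s) cos(5*s/2) ds.
Split the integral at the breakpoints.
Integrating by parts (boundary term plus one more integral), an antiderivative of (-3*s - 1) cos(5*s/2) is -6*s*sin(5*s/2)/5 - 2*sin(5*s/2)/5 - 12*cos(5*s/2)/25; evaluating from -2*pi to 0: ∫_{-2*pi}^{0} (-3*s - 1) cos(5*s/2) ds = (-12/25) - (12/25) = -24/25.
Integrating by parts (boundary term plus one more integral), an antiderivative of (s - 1) cos(5*s/2) is 2*s*sin(5*s/2)/5 - 2*sin(5*s/2)/5 + 4*cos(5*s/2)/25; evaluating from 0 to 2*pi: ∫_{0}^{2*pi} (s - 1) cos(5*s/2) ds = (-4/25) - (4/25) = -8/25.
Summing the pieces and multiplying by (1/(2*pi)) gives a_5 = -16/(25*pi).

-16/(25*pi)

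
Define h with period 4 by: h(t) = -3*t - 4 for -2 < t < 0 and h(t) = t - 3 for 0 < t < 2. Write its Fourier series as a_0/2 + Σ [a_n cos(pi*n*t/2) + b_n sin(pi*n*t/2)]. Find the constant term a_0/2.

-3/2

a_0 = 1/2 ∫_{-2}^{2} h(t) dt = 1/2 · (-6) = -3.
So the constant term a_0/2 = -3/2.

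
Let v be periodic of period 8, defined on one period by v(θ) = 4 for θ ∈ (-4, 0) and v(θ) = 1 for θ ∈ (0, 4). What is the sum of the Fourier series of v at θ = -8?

5/2

θ = -8 differs from θ = 0 by -1 full period(s), and the series is 8-periodic.
At θ = 0 the one-sided limits are v(0^-) = 4 and v(0^+) = 1.
By Dirichlet's theorem the series converges to their average, [(4) + (1)]/2 = 5/2.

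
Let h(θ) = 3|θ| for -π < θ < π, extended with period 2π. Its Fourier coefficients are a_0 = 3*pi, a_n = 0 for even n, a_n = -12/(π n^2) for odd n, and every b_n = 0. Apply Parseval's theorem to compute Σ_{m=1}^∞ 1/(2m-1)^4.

pi**4/96

Parseval: a_0^2/2 + Σ a_n^2 = (1/π) ∫_{-π}^{π} h(θ)^2 dθ = 6*pi**2.
Subtract a_0^2/2 = 9*pi**2/2: Σ a_n^2 = 3*pi**2/2.
Only odd n contribute, with a_n^2 = 144/(π^2 n^4), so Σ_{m≥1} 1/(2m-1)^4 = π^2·(3*pi**2/2)/144 = pi**4/96.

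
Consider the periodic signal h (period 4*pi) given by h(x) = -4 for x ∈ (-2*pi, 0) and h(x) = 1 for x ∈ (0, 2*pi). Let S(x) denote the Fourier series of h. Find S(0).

-3/2

At x = 0 the one-sided limits are h(0^-) = -4 and h(0^+) = 1.
By Dirichlet's theorem the series converges to their average, [(-4) + (1)]/2 = -3/2.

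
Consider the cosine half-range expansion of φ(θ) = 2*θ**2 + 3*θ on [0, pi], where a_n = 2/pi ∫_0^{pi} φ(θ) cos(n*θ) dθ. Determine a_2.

2

a_2 = 2/pi ∫_0^{pi} (2*θ**2 + 3*θ) cos(2*θ) dθ.
Integrating by parts twice (tabular method), an antiderivative of (2*θ**2 + 3*θ) cos(2*θ) is θ**2*sin(2*θ) + 3*θ*sin(2*θ)/2 + θ*cos(2*θ) - sin(2*θ)/2 + 3*cos(2*θ)/4; evaluating from 0 to pi: ∫_{0}^{pi} (2*θ**2 + 3*θ) cos(2*θ) dθ = (3/4 + pi) - (3/4) = pi.
Hence a_2 = (2/pi)·(pi) = 2.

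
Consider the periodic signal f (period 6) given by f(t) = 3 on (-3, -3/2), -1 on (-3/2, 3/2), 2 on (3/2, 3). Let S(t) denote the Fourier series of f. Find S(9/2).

t = 9/2 differs from t = -3/2 by 1 full period(s), and the series is 6-periodic.
At t = -3/2 the one-sided limits are f(-3/2^-) = 3 and f(-3/2^+) = -1.
By Dirichlet's theorem the series converges to their average, [(3) + (-1)]/2 = 1.

1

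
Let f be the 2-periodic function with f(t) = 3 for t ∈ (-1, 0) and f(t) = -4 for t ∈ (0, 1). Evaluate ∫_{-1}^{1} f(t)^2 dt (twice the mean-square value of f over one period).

∫_{-1}^{1} f(t)^2 dt = 25.

25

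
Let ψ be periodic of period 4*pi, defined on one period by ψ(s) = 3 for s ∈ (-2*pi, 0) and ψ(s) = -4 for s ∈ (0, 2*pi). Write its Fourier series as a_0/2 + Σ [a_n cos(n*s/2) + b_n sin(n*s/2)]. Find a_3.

a_3 = (1/(2*pi)) ∫_{-2*pi}^{2*pi} ψ(s) cos(3*s/2) ds.
Split the integral at the breakpoints.
Directly, an antiderivative of (3) cos(3*s/2) is 2*sin(3*s/2); evaluating from -2*pi to 0: ∫_{-2*pi}^{0} (3) cos(3*s/2) ds = (0) - (0) = 0.
Directly, an antiderivative of (-4) cos(3*s/2) is -8*sin(3*s/2)/3; evaluating from 0 to 2*pi: ∫_{0}^{2*pi} (-4) cos(3*s/2) ds = (0) - (0) = 0.
Summing the pieces and multiplying by (1/(2*pi)) gives a_3 = 0.

0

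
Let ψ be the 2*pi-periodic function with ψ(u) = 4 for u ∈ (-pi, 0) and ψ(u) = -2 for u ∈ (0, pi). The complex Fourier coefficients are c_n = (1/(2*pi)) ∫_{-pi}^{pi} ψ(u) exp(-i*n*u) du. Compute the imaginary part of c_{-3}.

-2/pi

Since ψ is real-valued, Im(c_{-3}) = -(1/(2*pi)) ∫_{-pi}^{pi} ψ(u) sin(-3*u) du = b_{3}/2.
Split the integral at the breakpoints.
Directly, an antiderivative of (4) sin(-3*u) is 4*cos(3*u)/3; evaluating from -pi to 0: ∫_{-pi}^{0} (4) sin(-3*u) du = (4/3) - (-4/3) = 8/3.
Directly, an antiderivative of (-2) sin(-3*u) is -2*cos(3*u)/3; evaluating from 0 to pi: ∫_{0}^{pi} (-2) sin(-3*u) du = (2/3) - (-2/3) = 4/3.
So ∫_{-pi}^{pi} ψ(u) sin(-3*u) du = 4.
Hence Im(c_{-3}) = (-1/(2*pi))·(4) = -2/pi.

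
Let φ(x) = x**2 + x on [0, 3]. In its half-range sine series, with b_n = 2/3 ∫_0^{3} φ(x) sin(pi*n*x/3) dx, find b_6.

-4/pi

b_6 = 2/3 ∫_0^{3} (x**2 + x) sin(2*pi*x) dx.
Integrating by parts twice (tabular method), an antiderivative of (x**2 + x) sin(2*pi*x) is -x**2*cos(2*pi*x)/(2*pi) + x*sin(2*pi*x)/(2*pi**2) - x*cos(2*pi*x)/(2*pi) + sin(2*pi*x)/(4*pi**2) + cos(2*pi*x)/(4*pi**3); evaluating from 0 to 3: ∫_{0}^{3} (x**2 + x) sin(2*pi*x) dx = (-6/pi + 1/(4*pi**3)) - (1/(4*pi**3)) = -6/pi.
Hence b_6 = (2/3)·(-6/pi) = -4/pi.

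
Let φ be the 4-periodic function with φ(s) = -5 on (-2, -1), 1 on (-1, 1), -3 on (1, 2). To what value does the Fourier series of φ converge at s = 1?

-1

At s = 1 the one-sided limits are φ(1^-) = 1 and φ(1^+) = -3.
By Dirichlet's theorem the series converges to their average, [(1) + (-3)]/2 = -1.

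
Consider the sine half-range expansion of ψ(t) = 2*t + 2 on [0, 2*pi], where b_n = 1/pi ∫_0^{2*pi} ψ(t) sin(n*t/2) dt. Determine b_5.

b_5 = 1/pi ∫_0^{2*pi} (2*t + 2) sin(5*t/2) dt.
Integrating by parts (boundary term plus one more integral), an antiderivative of (2*t + 2) sin(5*t/2) is -4*t*cos(5*t/2)/5 + 8*sin(5*t/2)/25 - 4*cos(5*t/2)/5; evaluating from 0 to 2*pi: ∫_{0}^{2*pi} (2*t + 2) sin(5*t/2) dt = (4/5 + 8*pi/5) - (-4/5) = 8/5 + 8*pi/5.
Hence b_5 = (1/pi)·(8/5 + 8*pi/5) = 8*(1 + pi)/(5*pi).

8*(1 + pi)/(5*pi)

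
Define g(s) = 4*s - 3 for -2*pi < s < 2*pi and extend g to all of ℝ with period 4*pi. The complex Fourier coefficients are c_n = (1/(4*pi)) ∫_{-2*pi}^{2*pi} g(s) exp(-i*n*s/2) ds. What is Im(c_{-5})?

8/5

Since g is real-valued, Im(c_{-5}) = -(1/(4*pi)) ∫_{-2*pi}^{2*pi} g(s) sin(-5*s/2) ds = b_{5}/2.
Integrating by parts (boundary term plus one more integral), an antiderivative of (4*s - 3) sin(-5*s/2) is 8*s*cos(5*s/2)/5 - 16*sin(5*s/2)/25 - 6*cos(5*s/2)/5; evaluating from -2*pi to 2*pi: ∫_{-2*pi}^{2*pi} (4*s - 3) sin(-5*s/2) ds = (6/5 - 16*pi/5) - (6/5 + 16*pi/5) = -32*pi/5.
Hence Im(c_{-5}) = (-1/(4*pi))·(-32*pi/5) = 8/5.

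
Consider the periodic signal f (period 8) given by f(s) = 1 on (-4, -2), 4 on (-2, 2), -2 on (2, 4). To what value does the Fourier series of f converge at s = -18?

5/2

s = -18 differs from s = -2 by -2 full period(s), and the series is 8-periodic.
At s = -2 the one-sided limits are f(-2^-) = 1 and f(-2^+) = 4.
By Dirichlet's theorem the series converges to their average, [(1) + (4)]/2 = 5/2.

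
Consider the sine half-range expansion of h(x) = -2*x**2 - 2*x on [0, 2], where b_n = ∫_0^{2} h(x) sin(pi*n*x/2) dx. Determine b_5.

b_5 = ∫_0^{2} (-2*x**2 - 2*x) sin(5*pi*x/2) dx.
Integrating by parts twice (tabular method), an antiderivative of (-2*x**2 - 2*x) sin(5*pi*x/2) is 4*x**2*cos(5*pi*x/2)/(5*pi) - 16*x*sin(5*pi*x/2)/(25*pi**2) + 4*x*cos(5*pi*x/2)/(5*pi) - 8*sin(5*pi*x/2)/(25*pi**2) - 32*cos(5*pi*x/2)/(125*pi**3); evaluating from 0 to 2: ∫_{0}^{2} (-2*x**2 - 2*x) sin(5*pi*x/2) dx = (8*(4 - 75*pi**2)/(125*pi**3)) - (-32/(125*pi**3)) = 8*(8 - 75*pi**2)/(125*pi**3).
Hence b_5 = 8*(8 - 75*pi**2)/(125*pi**3).

8*(8 - 75*pi**2)/(125*pi**3)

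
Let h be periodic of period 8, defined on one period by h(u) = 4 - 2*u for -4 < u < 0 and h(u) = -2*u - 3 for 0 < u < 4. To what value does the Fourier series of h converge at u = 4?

At u = 4 the one-sided limits are h(4^-) = -11 and h(4^+) = 12.
By Dirichlet's theorem the series converges to their average, [(-11) + (12)]/2 = 1/2.

1/2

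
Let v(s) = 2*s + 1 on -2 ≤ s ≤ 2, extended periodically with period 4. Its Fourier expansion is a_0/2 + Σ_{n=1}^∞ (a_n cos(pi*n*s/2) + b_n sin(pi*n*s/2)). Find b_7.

b_7 = 1/2 ∫_{-2}^{2} v(s) sin(7*pi*s/2) ds.
Integrating by parts (boundary term plus one more integral), an antiderivative of (2*s + 1) sin(7*pi*s/2) is -4*s*cos(7*pi*s/2)/(7*pi) + 8*sin(7*pi*s/2)/(49*pi**2) - 2*cos(7*pi*s/2)/(7*pi); evaluating from -2 to 2: ∫_{-2}^{2} (2*s + 1) sin(7*pi*s/2) ds = (10/(7*pi)) - (-6/(7*pi)) = 16/(7*pi).
Hence b_7 = (1/2)·(16/(7*pi)) = 8/(7*pi).

8/(7*pi)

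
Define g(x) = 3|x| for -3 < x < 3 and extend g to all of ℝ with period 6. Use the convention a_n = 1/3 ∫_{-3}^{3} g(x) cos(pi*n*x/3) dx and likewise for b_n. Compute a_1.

a_1 = 1/3 ∫_{-3}^{3} g(x) cos(pi*x/3) dx.
g is even and cos(pi*x/3) is even, so the integrand is even and a_1 = 2/3 ∫_0^{3} g(x) cos(pi*x/3) dx.
Integrating by parts (boundary term plus one more integral), an antiderivative of (3*x) cos(pi*x/3) is 9*x*sin(pi*x/3)/pi + 27*cos(pi*x/3)/pi**2; evaluating from 0 to 3: ∫_{0}^{3} (3*x) cos(pi*x/3) dx = (-27/pi**2) - (27/pi**2) = -54/pi**2.
Hence a_1 = (2/3)·(-54/pi**2) = -36/pi**2.

-36/pi**2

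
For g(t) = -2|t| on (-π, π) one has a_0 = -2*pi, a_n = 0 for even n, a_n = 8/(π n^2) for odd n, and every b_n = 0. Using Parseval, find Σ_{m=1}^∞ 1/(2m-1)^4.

Parseval: a_0^2/2 + Σ a_n^2 = (1/π) ∫_{-π}^{π} g(t)^2 dt = 8*pi**2/3.
Subtract a_0^2/2 = 2*pi**2: Σ a_n^2 = 2*pi**2/3.
Only odd n contribute, with a_n^2 = 64/(π^2 n^4), so Σ_{m≥1} 1/(2m-1)^4 = π^2·(2*pi**2/3)/64 = pi**4/96.

pi**4/96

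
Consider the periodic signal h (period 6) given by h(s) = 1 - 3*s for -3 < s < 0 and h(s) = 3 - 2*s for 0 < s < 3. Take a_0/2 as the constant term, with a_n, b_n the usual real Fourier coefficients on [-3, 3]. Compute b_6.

5/(2*pi)

b_6 = 1/3 ∫_{-3}^{3} h(s) sin(2*pi*s) ds.
Split the integral at the breakpoints.
Integrating by parts (boundary term plus one more integral), an antiderivative of (1 - 3*s) sin(2*pi*s) is 3*s*cos(2*pi*s)/(2*pi) - 3*sin(2*pi*s)/(4*pi**2) - cos(2*pi*s)/(2*pi); evaluating from -3 to 0: ∫_{-3}^{0} (1 - 3*s) sin(2*pi*s) ds = (-1/(2*pi)) - (-5/pi) = 9/(2*pi).
Integrating by parts (boundary term plus one more integral), an antiderivative of (3 - 2*s) sin(2*pi*s) is s*cos(2*pi*s)/pi - sin(2*pi*s)/(2*pi**2) - 3*cos(2*pi*s)/(2*pi); evaluating from 0 to 3: ∫_{0}^{3} (3 - 2*s) sin(2*pi*s) ds = (3/(2*pi)) - (-3/(2*pi)) = 3/pi.
Summing the pieces and multiplying by (1/3) gives b_6 = 5/(2*pi).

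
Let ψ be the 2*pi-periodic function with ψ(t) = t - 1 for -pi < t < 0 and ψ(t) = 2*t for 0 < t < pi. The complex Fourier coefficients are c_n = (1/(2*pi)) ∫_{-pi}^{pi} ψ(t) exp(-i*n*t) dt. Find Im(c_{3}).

Since ψ is real-valued, Im(c_{3}) = -(1/(2*pi)) ∫_{-pi}^{pi} ψ(t) sin(3*t) dt = -b_{3}/2.
Split the integral at the breakpoints.
Integrating by parts (boundary term plus one more integral), an antiderivative of (t - 1) sin(3*t) is -t*cos(3*t)/3 + sin(3*t)/9 + cos(3*t)/3; evaluating from -pi to 0: ∫_{-pi}^{0} (t - 1) sin(3*t) dt = (1/3) - (-pi/3 - 1/3) = 2/3 + pi/3.
Integrating by parts (boundary term plus one more integral), an antiderivative of (2*t) sin(3*t) is -2*t*cos(3*t)/3 + 2*sin(3*t)/9; evaluating from 0 to pi: ∫_{0}^{pi} (2*t) sin(3*t) dt = (2*pi/3) - (0) = 2*pi/3.
So ∫_{-pi}^{pi} ψ(t) sin(3*t) dt = 2/3 + pi.
Hence Im(c_{3}) = (-1/(2*pi))·(2/3 + pi) = (-3*pi - 2)/(6*pi).

(-3*pi - 2)/(6*pi)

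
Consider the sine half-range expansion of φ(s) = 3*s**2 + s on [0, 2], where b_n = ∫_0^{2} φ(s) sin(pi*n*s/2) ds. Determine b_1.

-96/pi**3 + 28/pi

b_1 = ∫_0^{2} (3*s**2 + s) sin(pi*s/2) ds.
Integrating by parts twice (tabular method), an antiderivative of (3*s**2 + s) sin(pi*s/2) is -6*s**2*cos(pi*s/2)/pi + 24*s*sin(pi*s/2)/pi**2 - 2*s*cos(pi*s/2)/pi + 4*sin(pi*s/2)/pi**2 + 48*cos(pi*s/2)/pi**3; evaluating from 0 to 2: ∫_{0}^{2} (3*s**2 + s) sin(pi*s/2) ds = (-48/pi**3 + 28/pi) - (48/pi**3) = -96/pi**3 + 28/pi.
Hence b_1 = -96/pi**3 + 28/pi.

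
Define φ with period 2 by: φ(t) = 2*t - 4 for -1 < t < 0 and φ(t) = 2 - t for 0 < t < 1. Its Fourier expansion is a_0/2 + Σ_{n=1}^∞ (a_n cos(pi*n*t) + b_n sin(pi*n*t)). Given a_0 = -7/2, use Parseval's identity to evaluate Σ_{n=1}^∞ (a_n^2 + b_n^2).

Parseval: a_0^2/2 + Σ_{n≥1} (a_n^2+b_n^2) = ∫_{-1}^{1} φ(t)^2 dt = 83/3.
Subtract a_0^2/2 = 49/8: Σ (a_n^2+b_n^2) = 517/24.

517/24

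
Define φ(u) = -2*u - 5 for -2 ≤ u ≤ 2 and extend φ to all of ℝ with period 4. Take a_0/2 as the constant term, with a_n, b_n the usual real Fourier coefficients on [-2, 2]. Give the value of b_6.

4/(3*pi)

b_6 = 1/2 ∫_{-2}^{2} φ(u) sin(3*pi*u) du.
Integrating by parts (boundary term plus one more integral), an antiderivative of (-2*u - 5) sin(3*pi*u) is 2*u*cos(3*pi*u)/(3*pi) - 2*sin(3*pi*u)/(9*pi**2) + 5*cos(3*pi*u)/(3*pi); evaluating from -2 to 2: ∫_{-2}^{2} (-2*u - 5) sin(3*pi*u) du = (3/pi) - (1/(3*pi)) = 8/(3*pi).
Hence b_6 = (1/2)·(8/(3*pi)) = 4/(3*pi).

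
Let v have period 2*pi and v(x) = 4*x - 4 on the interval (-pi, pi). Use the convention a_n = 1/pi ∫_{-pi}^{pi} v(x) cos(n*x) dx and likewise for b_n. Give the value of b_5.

8/5

b_5 = 1/pi ∫_{-pi}^{pi} v(x) sin(5*x) dx.
Integrating by parts (boundary term plus one more integral), an antiderivative of (4*x - 4) sin(5*x) is -4*x*cos(5*x)/5 + 4*sin(5*x)/25 + 4*cos(5*x)/5; evaluating from -pi to pi: ∫_{-pi}^{pi} (4*x - 4) sin(5*x) dx = (-4/5 + 4*pi/5) - (-4*pi/5 - 4/5) = 8*pi/5.
Hence b_5 = (1/pi)·(8*pi/5) = 8/5.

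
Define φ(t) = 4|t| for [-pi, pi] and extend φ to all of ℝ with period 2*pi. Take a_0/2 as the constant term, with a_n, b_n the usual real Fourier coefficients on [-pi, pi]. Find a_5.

-16/(25*pi)

a_5 = 1/pi ∫_{-pi}^{pi} φ(t) cos(5*t) dt.
φ is even and cos(5*t) is even, so the integrand is even and a_5 = 2/pi ∫_0^{pi} φ(t) cos(5*t) dt.
Integrating by parts (boundary term plus one more integral), an antiderivative of (4*t) cos(5*t) is 4*t*sin(5*t)/5 + 4*cos(5*t)/25; evaluating from 0 to pi: ∫_{0}^{pi} (4*t) cos(5*t) dt = (-4/25) - (4/25) = -8/25.
Hence a_5 = (2/pi)·(-8/25) = -16/(25*pi).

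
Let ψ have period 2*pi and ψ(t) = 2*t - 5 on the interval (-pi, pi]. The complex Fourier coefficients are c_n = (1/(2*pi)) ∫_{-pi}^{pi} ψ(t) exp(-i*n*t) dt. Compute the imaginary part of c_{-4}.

Since ψ is real-valued, Im(c_{-4}) = -(1/(2*pi)) ∫_{-pi}^{pi} ψ(t) sin(-4*t) dt = b_{4}/2.
Integrating by parts (boundary term plus one more integral), an antiderivative of (2*t - 5) sin(-4*t) is t*cos(4*t)/2 - sin(4*t)/8 - 5*cos(4*t)/4; evaluating from -pi to pi: ∫_{-pi}^{pi} (2*t - 5) sin(-4*t) dt = (-5/4 + pi/2) - (-pi/2 - 5/4) = pi.
Hence Im(c_{-4}) = (-1/(2*pi))·(pi) = -1/2.

-1/2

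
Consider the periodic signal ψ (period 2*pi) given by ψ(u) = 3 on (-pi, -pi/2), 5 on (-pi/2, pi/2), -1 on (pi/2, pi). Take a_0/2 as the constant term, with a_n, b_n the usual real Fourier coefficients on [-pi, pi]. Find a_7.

-8/(7*pi)

a_7 = 1/pi ∫_{-pi}^{pi} ψ(u) cos(7*u) du.
Split the integral at the breakpoints.
Directly, an antiderivative of (3) cos(7*u) is 3*sin(7*u)/7; evaluating from -pi to -pi/2: ∫_{-pi}^{-pi/2} (3) cos(7*u) du = (3/7) - (0) = 3/7.
Directly, an antiderivative of (5) cos(7*u) is 5*sin(7*u)/7; evaluating from -pi/2 to pi/2: ∫_{-pi/2}^{pi/2} (5) cos(7*u) du = (-5/7) - (5/7) = -10/7.
Directly, an antiderivative of (-1) cos(7*u) is -sin(7*u)/7; evaluating from pi/2 to pi: ∫_{pi/2}^{pi} (-1) cos(7*u) du = (0) - (1/7) = -1/7.
Summing the pieces and multiplying by (1/pi) gives a_7 = -8/(7*pi).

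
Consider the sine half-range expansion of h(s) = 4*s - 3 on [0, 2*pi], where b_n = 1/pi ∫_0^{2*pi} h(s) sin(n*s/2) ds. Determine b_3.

16/3 - 4/pi

b_3 = 1/pi ∫_0^{2*pi} (4*s - 3) sin(3*s/2) ds.
Integrating by parts (boundary term plus one more integral), an antiderivative of (4*s - 3) sin(3*s/2) is -8*s*cos(3*s/2)/3 + 16*sin(3*s/2)/9 + 2*cos(3*s/2); evaluating from 0 to 2*pi: ∫_{0}^{2*pi} (4*s - 3) sin(3*s/2) ds = (-2 + 16*pi/3) - (2) = -4 + 16*pi/3.
Hence b_3 = (1/pi)·(-4 + 16*pi/3) = 16/3 - 4/pi.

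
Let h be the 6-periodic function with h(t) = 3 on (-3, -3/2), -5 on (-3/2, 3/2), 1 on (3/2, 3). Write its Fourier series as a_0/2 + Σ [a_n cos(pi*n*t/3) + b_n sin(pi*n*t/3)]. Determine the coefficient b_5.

-2/(5*pi)

b_5 = 1/3 ∫_{-3}^{3} h(t) sin(5*pi*t/3) dt.
Split the integral at the breakpoints.
Directly, an antiderivative of (3) sin(5*pi*t/3) is -9*cos(5*pi*t/3)/(5*pi); evaluating from -3 to -3/2: ∫_{-3}^{-3/2} (3) sin(5*pi*t/3) dt = (0) - (9/(5*pi)) = -9/(5*pi).
Directly, an antiderivative of (-5) sin(5*pi*t/3) is 3*cos(5*pi*t/3)/pi; evaluating from -3/2 to 3/2: ∫_{-3/2}^{3/2} (-5) sin(5*pi*t/3) dt = (0) - (0) = 0.
Directly, an antiderivative of (1) sin(5*pi*t/3) is -3*cos(5*pi*t/3)/(5*pi); evaluating from 3/2 to 3: ∫_{3/2}^{3} (1) sin(5*pi*t/3) dt = (3/(5*pi)) - (0) = 3/(5*pi).
Summing the pieces and multiplying by (1/3) gives b_5 = -2/(5*pi).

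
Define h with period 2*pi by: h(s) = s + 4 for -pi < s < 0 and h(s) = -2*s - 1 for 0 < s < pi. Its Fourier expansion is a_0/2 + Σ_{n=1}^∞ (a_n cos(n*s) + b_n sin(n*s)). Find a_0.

a_0 = 1/pi ∫_{-pi}^{pi} h(s) ds = 1/pi · (3*pi*(2 - pi)/2) = 3 - 3*pi/2.

3 - 3*pi/2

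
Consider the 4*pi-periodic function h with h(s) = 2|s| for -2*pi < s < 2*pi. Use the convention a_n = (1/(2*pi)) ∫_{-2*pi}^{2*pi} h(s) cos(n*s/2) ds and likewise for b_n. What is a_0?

a_0 = (1/(2*pi)) ∫_{-2*pi}^{2*pi} h(s) ds = (1/(2*pi)) · (8*pi**2) = 4*pi.

4*pi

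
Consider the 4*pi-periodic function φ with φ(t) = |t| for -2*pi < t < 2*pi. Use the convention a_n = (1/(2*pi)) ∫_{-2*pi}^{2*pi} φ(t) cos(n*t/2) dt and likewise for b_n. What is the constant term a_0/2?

pi

a_0 = (1/(2*pi)) ∫_{-2*pi}^{2*pi} φ(t) dt = (1/(2*pi)) · (4*pi**2) = 2*pi.
So the constant term a_0/2 = pi.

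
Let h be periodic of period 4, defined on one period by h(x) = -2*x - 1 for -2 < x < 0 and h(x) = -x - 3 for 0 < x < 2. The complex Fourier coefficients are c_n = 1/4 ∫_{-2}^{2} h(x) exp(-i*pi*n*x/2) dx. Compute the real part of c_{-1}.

-2/pi**2

Since h is real-valued, Re(c_{-1}) = 1/4 ∫_{-2}^{2} h(x) cos(-pi*x/2) dx = a_{1}/2.
Split the integral at the breakpoints.
Integrating by parts (boundary term plus one more integral), an antiderivative of (-2*x - 1) cos(-pi*x/2) is -4*x*sin(pi*x/2)/pi - 2*sin(pi*x/2)/pi - 8*cos(pi*x/2)/pi**2; evaluating from -2 to 0: ∫_{-2}^{0} (-2*x - 1) cos(-pi*x/2) dx = (-8/pi**2) - (8/pi**2) = -16/pi**2.
Integrating by parts (boundary term plus one more integral), an antiderivative of (-x - 3) cos(-pi*x/2) is -2*x*sin(pi*x/2)/pi - 6*sin(pi*x/2)/pi - 4*cos(pi*x/2)/pi**2; evaluating from 0 to 2: ∫_{0}^{2} (-x - 3) cos(-pi*x/2) dx = (4/pi**2) - (-4/pi**2) = 8/pi**2.
So ∫_{-2}^{2} h(x) cos(-pi*x/2) dx = -8/pi**2.
Hence Re(c_{-1}) = (1/4)·(-8/pi**2) = -2/pi**2.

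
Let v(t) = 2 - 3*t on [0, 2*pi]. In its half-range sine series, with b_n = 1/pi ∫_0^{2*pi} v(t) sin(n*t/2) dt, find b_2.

b_2 = 1/pi ∫_0^{2*pi} (2 - 3*t) sin(t) dt.
Integrating by parts (boundary term plus one more integral), an antiderivative of (2 - 3*t) sin(t) is 3*t*cos(t) - 3*sin(t) - 2*cos(t); evaluating from 0 to 2*pi: ∫_{0}^{2*pi} (2 - 3*t) sin(t) dt = (-2 + 6*pi) - (-2) = 6*pi.
Hence b_2 = (1/pi)·(6*pi) = 6.

6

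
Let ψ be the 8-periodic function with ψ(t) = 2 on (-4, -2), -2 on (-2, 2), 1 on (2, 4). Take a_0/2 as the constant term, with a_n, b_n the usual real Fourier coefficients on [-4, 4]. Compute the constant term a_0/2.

a_0 = 1/4 ∫_{-4}^{4} ψ(t) dt = 1/4 · (-2) = -1/2.
So the constant term a_0/2 = -1/4.

-1/4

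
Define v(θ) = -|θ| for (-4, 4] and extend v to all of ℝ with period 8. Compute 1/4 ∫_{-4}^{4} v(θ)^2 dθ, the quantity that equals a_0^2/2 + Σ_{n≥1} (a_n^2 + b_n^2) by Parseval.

1/4 ∫_{-4}^{4} v(θ)^2 dθ = 1/4 · (128/3) = 32/3.

32/3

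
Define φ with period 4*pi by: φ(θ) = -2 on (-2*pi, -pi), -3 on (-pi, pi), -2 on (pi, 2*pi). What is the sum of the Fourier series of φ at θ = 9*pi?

θ = 9*pi differs from θ = pi by 2 full period(s), and the series is 4*pi-periodic.
At θ = pi the one-sided limits are φ(pi^-) = -3 and φ(pi^+) = -2.
By Dirichlet's theorem the series converges to their average, [(-3) + (-2)]/2 = -5/2.

-5/2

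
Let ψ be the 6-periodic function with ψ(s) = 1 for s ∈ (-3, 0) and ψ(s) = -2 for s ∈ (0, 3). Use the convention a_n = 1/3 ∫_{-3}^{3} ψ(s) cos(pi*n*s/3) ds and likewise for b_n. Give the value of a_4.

0

a_4 = 1/3 ∫_{-3}^{3} ψ(s) cos(4*pi*s/3) ds.
Split the integral at the breakpoints.
Directly, an antiderivative of (1) cos(4*pi*s/3) is 3*sin(4*pi*s/3)/(4*pi); evaluating from -3 to 0: ∫_{-3}^{0} (1) cos(4*pi*s/3) ds = (0) - (0) = 0.
Directly, an antiderivative of (-2) cos(4*pi*s/3) is -3*sin(4*pi*s/3)/(2*pi); evaluating from 0 to 3: ∫_{0}^{3} (-2) cos(4*pi*s/3) ds = (0) - (0) = 0.
Summing the pieces and multiplying by (1/3) gives a_4 = 0.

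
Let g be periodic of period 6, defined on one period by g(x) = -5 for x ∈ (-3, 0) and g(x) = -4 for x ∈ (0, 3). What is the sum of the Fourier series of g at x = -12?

x = -12 differs from x = 0 by -2 full period(s), and the series is 6-periodic.
At x = 0 the one-sided limits are g(0^-) = -5 and g(0^+) = -4.
By Dirichlet's theorem the series converges to their average, [(-5) + (-4)]/2 = -9/2.

-9/2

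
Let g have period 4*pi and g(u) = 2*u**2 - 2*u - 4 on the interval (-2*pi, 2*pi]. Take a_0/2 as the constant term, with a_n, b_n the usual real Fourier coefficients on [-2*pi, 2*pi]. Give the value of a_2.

a_2 = (1/(2*pi)) ∫_{-2*pi}^{2*pi} g(u) cos(u) du.
Integrating by parts twice (tabular method), an antiderivative of (2*u**2 - 2*u - 4) cos(u) is 2*u**2*sin(u) - 2*u*sin(u) + 4*u*cos(u) - 8*sin(u) - 2*cos(u); evaluating from -2*pi to 2*pi: ∫_{-2*pi}^{2*pi} (2*u**2 - 2*u - 4) cos(u) du = (-2 + 8*pi) - (-8*pi - 2) = 16*pi.
Hence a_2 = (1/(2*pi))·(16*pi) = 8.

8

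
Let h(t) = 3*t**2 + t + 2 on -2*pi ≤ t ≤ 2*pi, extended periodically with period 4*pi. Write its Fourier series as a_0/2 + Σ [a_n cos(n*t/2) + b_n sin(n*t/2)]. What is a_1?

a_1 = (1/(2*pi)) ∫_{-2*pi}^{2*pi} h(t) cos(t/2) dt.
Integrating by parts twice (tabular method), an antiderivative of (3*t**2 + t + 2) cos(t/2) is 6*t**2*sin(t/2) + 2*t*sin(t/2) + 24*t*cos(t/2) - 44*sin(t/2) + 4*cos(t/2); evaluating from -2*pi to 2*pi: ∫_{-2*pi}^{2*pi} (3*t**2 + t + 2) cos(t/2) dt = (-48*pi - 4) - (-4 + 48*pi) = -96*pi.
Hence a_1 = (1/(2*pi))·(-96*pi) = -48.

-48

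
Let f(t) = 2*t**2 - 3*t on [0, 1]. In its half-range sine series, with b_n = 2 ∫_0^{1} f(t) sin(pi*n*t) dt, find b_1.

-2/pi - 16/pi**3

b_1 = 2 ∫_0^{1} (2*t**2 - 3*t) sin(pi*t) dt.
Integrating by parts twice (tabular method), an antiderivative of (2*t**2 - 3*t) sin(pi*t) is -2*t**2*cos(pi*t)/pi + 4*t*sin(pi*t)/pi**2 + 3*t*cos(pi*t)/pi - 3*sin(pi*t)/pi**2 + 4*cos(pi*t)/pi**3; evaluating from 0 to 1: ∫_{0}^{1} (2*t**2 - 3*t) sin(pi*t) dt = ((-pi**2 - 4)/pi**3) - (4/pi**3) = (-pi**2 - 8)/pi**3.
Hence b_1 = 2·((-pi**2 - 8)/pi**3) = -2/pi - 16/pi**3.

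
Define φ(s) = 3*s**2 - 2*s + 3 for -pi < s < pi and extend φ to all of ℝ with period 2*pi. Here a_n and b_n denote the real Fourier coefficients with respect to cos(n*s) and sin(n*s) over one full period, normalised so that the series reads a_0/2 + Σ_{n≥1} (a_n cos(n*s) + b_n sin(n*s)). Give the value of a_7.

-12/49

a_7 = 1/pi ∫_{-pi}^{pi} φ(s) cos(7*s) ds.
Integrating by parts twice (tabular method), an antiderivative of (3*s**2 - 2*s + 3) cos(7*s) is 3*s**2*sin(7*s)/7 - 2*s*sin(7*s)/7 + 6*s*cos(7*s)/49 + 141*sin(7*s)/343 - 2*cos(7*s)/49; evaluating from -pi to pi: ∫_{-pi}^{pi} (3*s**2 - 2*s + 3) cos(7*s) ds = (2/49 - 6*pi/49) - (2/49 + 6*pi/49) = -12*pi/49.
Hence a_7 = (1/pi)·(-12*pi/49) = -12/49.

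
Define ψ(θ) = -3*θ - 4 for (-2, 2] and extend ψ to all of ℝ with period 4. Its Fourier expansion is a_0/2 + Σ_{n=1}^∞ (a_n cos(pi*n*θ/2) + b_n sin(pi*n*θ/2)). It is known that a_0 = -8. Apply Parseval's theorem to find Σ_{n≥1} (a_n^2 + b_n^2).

Parseval: a_0^2/2 + Σ_{n≥1} (a_n^2+b_n^2) = 1/2 ∫_{-2}^{2} ψ(θ)^2 dθ = 56.
Subtract a_0^2/2 = 32: Σ (a_n^2+b_n^2) = 24.

24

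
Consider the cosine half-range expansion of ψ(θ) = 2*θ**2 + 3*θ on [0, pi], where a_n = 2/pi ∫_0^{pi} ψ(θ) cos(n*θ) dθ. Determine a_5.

4*(-2*pi - 3)/(25*pi)

a_5 = 2/pi ∫_0^{pi} (2*θ**2 + 3*θ) cos(5*θ) dθ.
Integrating by parts twice (tabular method), an antiderivative of (2*θ**2 + 3*θ) cos(5*θ) is 2*θ**2*sin(5*θ)/5 + 3*θ*sin(5*θ)/5 + 4*θ*cos(5*θ)/25 - 4*sin(5*θ)/125 + 3*cos(5*θ)/25; evaluating from 0 to pi: ∫_{0}^{pi} (2*θ**2 + 3*θ) cos(5*θ) dθ = (-4*pi/25 - 3/25) - (3/25) = -4*pi/25 - 6/25.
Hence a_5 = (2/pi)·(-4*pi/25 - 6/25) = 4*(-2*pi - 3)/(25*pi).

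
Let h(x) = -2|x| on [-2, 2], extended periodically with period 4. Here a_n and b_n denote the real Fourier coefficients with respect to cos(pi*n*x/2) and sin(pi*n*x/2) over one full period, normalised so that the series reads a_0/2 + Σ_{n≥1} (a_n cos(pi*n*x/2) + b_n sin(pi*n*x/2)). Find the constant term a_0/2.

a_0 = 1/2 ∫_{-2}^{2} h(x) dx = 1/2 · (-8) = -4.
So the constant term a_0/2 = -2.

-2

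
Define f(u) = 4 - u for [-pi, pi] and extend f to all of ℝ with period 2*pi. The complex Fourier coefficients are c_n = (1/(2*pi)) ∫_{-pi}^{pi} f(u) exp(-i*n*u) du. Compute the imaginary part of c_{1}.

Since f is real-valued, Im(c_{1}) = -(1/(2*pi)) ∫_{-pi}^{pi} f(u) sin(u) du = -b_{1}/2.
Integrating by parts (boundary term plus one more integral), an antiderivative of (4 - u) sin(u) is u*cos(u) - sin(u) - 4*cos(u); evaluating from -pi to pi: ∫_{-pi}^{pi} (4 - u) sin(u) du = (4 - pi) - (pi + 4) = -2*pi.
Hence Im(c_{1}) = (-1/(2*pi))·(-2*pi) = 1.

1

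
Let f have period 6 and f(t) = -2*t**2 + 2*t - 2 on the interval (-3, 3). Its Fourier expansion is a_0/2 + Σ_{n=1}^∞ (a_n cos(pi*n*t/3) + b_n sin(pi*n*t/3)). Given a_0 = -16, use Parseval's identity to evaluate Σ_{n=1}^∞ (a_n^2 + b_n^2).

Parseval: a_0^2/2 + Σ_{n≥1} (a_n^2+b_n^2) = 1/3 ∫_{-3}^{3} f(t)^2 dt = 1048/5.
Subtract a_0^2/2 = 128: Σ (a_n^2+b_n^2) = 408/5.

408/5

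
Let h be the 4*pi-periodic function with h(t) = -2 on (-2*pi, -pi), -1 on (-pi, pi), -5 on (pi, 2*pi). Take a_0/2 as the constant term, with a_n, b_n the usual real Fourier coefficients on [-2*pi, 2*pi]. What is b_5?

-3/(5*pi)

b_5 = (1/(2*pi)) ∫_{-2*pi}^{2*pi} h(t) sin(5*t/2) dt.
Split the integral at the breakpoints.
Directly, an antiderivative of (-2) sin(5*t/2) is 4*cos(5*t/2)/5; evaluating from -2*pi to -pi: ∫_{-2*pi}^{-pi} (-2) sin(5*t/2) dt = (0) - (-4/5) = 4/5.
Directly, an antiderivative of (-1) sin(5*t/2) is 2*cos(5*t/2)/5; evaluating from -pi to pi: ∫_{-pi}^{pi} (-1) sin(5*t/2) dt = (0) - (0) = 0.
Directly, an antiderivative of (-5) sin(5*t/2) is 2*cos(5*t/2); evaluating from pi to 2*pi: ∫_{pi}^{2*pi} (-5) sin(5*t/2) dt = (-2) - (0) = -2.
Summing the pieces and multiplying by (1/(2*pi)) gives b_5 = -3/(5*pi).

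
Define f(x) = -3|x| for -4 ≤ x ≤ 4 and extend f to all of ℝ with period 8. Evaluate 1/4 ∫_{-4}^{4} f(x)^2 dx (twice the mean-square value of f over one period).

96

1/4 ∫_{-4}^{4} f(x)^2 dx = 1/4 · (384) = 96.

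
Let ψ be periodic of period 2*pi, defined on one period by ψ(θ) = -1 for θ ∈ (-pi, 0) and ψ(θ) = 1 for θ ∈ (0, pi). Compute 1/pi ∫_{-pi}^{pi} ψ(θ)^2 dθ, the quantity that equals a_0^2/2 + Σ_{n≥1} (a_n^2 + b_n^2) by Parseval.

2

1/pi ∫_{-pi}^{pi} ψ(θ)^2 dθ = 1/pi · (2*pi) = 2.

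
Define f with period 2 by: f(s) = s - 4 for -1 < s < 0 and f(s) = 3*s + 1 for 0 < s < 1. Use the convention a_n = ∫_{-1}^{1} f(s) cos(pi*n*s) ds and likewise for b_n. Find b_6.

b_6 = ∫_{-1}^{1} f(s) sin(6*pi*s) ds.
Split the integral at the breakpoints.
Integrating by parts (boundary term plus one more integral), an antiderivative of (s - 4) sin(6*pi*s) is -s*cos(6*pi*s)/(6*pi) + sin(6*pi*s)/(36*pi**2) + 2*cos(6*pi*s)/(3*pi); evaluating from -1 to 0: ∫_{-1}^{0} (s - 4) sin(6*pi*s) ds = (2/(3*pi)) - (5/(6*pi)) = -1/(6*pi).
Integrating by parts (boundary term plus one more integral), an antiderivative of (3*s + 1) sin(6*pi*s) is -s*cos(6*pi*s)/(2*pi) + sin(6*pi*s)/(12*pi**2) - cos(6*pi*s)/(6*pi); evaluating from 0 to 1: ∫_{0}^{1} (3*s + 1) sin(6*pi*s) ds = (-2/(3*pi)) - (-1/(6*pi)) = -1/(2*pi).
Summing the pieces gives b_6 = -2/(3*pi).

-2/(3*pi)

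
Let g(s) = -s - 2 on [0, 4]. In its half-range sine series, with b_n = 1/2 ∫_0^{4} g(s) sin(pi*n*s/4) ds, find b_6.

b_6 = 1/2 ∫_0^{4} (-s - 2) sin(3*pi*s/2) ds.
Integrating by parts (boundary term plus one more integral), an antiderivative of (-s - 2) sin(3*pi*s/2) is 2*s*cos(3*pi*s/2)/(3*pi) - 4*sin(3*pi*s/2)/(9*pi**2) + 4*cos(3*pi*s/2)/(3*pi); evaluating from 0 to 4: ∫_{0}^{4} (-s - 2) sin(3*pi*s/2) ds = (4/pi) - (4/(3*pi)) = 8/(3*pi).
Hence b_6 = (1/2)·(8/(3*pi)) = 4/(3*pi).

4/(3*pi)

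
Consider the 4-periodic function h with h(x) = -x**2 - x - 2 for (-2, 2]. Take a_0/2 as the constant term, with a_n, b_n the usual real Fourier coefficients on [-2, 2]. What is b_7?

-4/(7*pi)

b_7 = 1/2 ∫_{-2}^{2} h(x) sin(7*pi*x/2) dx.
Integrating by parts twice (tabular method), an antiderivative of (-x**2 - x - 2) sin(7*pi*x/2) is 2*x**2*cos(7*pi*x/2)/(7*pi) - 8*x*sin(7*pi*x/2)/(49*pi**2) + 2*x*cos(7*pi*x/2)/(7*pi) - 4*sin(7*pi*x/2)/(49*pi**2) - 16*cos(7*pi*x/2)/(343*pi**3) + 4*cos(7*pi*x/2)/(7*pi); evaluating from -2 to 2: ∫_{-2}^{2} (-x**2 - x - 2) sin(7*pi*x/2) dx = (16*(1 - 49*pi**2)/(343*pi**3)) - (8*(2 - 49*pi**2)/(343*pi**3)) = -8/(7*pi).
Hence b_7 = (1/2)·(-8/(7*pi)) = -4/(7*pi).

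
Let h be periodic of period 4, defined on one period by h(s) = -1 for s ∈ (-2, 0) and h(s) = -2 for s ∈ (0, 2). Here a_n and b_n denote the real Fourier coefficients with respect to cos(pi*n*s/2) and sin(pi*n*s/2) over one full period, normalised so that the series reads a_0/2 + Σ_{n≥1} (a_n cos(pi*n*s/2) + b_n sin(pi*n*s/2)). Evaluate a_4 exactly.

a_4 = 1/2 ∫_{-2}^{2} h(s) cos(2*pi*s) ds.
Split the integral at the breakpoints.
Directly, an antiderivative of (-1) cos(2*pi*s) is -sin(2*pi*s)/(2*pi); evaluating from -2 to 0: ∫_{-2}^{0} (-1) cos(2*pi*s) ds = (0) - (0) = 0.
Directly, an antiderivative of (-2) cos(2*pi*s) is -sin(2*pi*s)/pi; evaluating from 0 to 2: ∫_{0}^{2} (-2) cos(2*pi*s) ds = (0) - (0) = 0.
Summing the pieces and multiplying by (1/2) gives a_4 = 0.

0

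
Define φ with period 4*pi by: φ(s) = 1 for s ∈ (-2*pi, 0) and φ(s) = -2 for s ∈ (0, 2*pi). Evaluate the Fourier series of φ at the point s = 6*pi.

-1/2

s = 6*pi differs from s = 2*pi by 1 full period(s), and the series is 4*pi-periodic.
At s = 2*pi the one-sided limits are φ(2*pi^-) = -2 and φ(2*pi^+) = 1.
By Dirichlet's theorem the series converges to their average, [(-2) + (1)]/2 = -1/2.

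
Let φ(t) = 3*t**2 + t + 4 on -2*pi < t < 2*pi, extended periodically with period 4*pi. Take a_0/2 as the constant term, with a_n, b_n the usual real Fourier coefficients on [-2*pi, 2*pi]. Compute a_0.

8 + 8*pi**2

a_0 = (1/(2*pi)) ∫_{-2*pi}^{2*pi} φ(t) dt = (1/(2*pi)) · (16*pi*(1 + pi**2)) = 8 + 8*pi**2.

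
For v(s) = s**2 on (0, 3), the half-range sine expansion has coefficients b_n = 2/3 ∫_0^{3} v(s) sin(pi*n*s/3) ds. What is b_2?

-9/pi

b_2 = 2/3 ∫_0^{3} (s**2) sin(2*pi*s/3) ds.
Integrating by parts twice (tabular method), an antiderivative of (s**2) sin(2*pi*s/3) is -3*s**2*cos(2*pi*s/3)/(2*pi) + 9*s*sin(2*pi*s/3)/(2*pi**2) + 27*cos(2*pi*s/3)/(4*pi**3); evaluating from 0 to 3: ∫_{0}^{3} (s**2) sin(2*pi*s/3) ds = (27*(1 - 2*pi**2)/(4*pi**3)) - (27/(4*pi**3)) = -27/(2*pi).
Hence b_2 = (2/3)·(-27/(2*pi)) = -9/pi.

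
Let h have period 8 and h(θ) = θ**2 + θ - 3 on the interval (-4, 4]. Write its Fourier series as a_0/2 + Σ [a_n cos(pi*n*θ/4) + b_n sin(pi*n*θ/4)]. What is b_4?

-2/pi

b_4 = 1/4 ∫_{-4}^{4} h(θ) sin(pi*θ) dθ.
Integrating by parts twice (tabular method), an antiderivative of (θ**2 + θ - 3) sin(pi*θ) is -θ**2*cos(pi*θ)/pi + 2*θ*sin(pi*θ)/pi**2 - θ*cos(pi*θ)/pi + sin(pi*θ)/pi**2 + 2*cos(pi*θ)/pi**3 + 3*cos(pi*θ)/pi; evaluating from -4 to 4: ∫_{-4}^{4} (θ**2 + θ - 3) sin(pi*θ) dθ = (-17/pi + 2/pi**3) - (-9/pi + 2/pi**3) = -8/pi.
Hence b_4 = (1/4)·(-8/pi) = -2/pi.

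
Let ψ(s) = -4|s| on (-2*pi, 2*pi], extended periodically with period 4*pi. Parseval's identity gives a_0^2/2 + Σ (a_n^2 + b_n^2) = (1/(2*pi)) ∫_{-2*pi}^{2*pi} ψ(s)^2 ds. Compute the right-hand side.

(1/(2*pi)) ∫_{-2*pi}^{2*pi} ψ(s)^2 ds = (1/(2*pi)) · (256*pi**3/3) = 128*pi**2/3.

128*pi**2/3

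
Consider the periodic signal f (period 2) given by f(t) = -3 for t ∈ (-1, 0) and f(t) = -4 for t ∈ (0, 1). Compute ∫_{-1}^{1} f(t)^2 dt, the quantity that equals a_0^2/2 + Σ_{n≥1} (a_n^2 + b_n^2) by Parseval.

∫_{-1}^{1} f(t)^2 dt = 25.

25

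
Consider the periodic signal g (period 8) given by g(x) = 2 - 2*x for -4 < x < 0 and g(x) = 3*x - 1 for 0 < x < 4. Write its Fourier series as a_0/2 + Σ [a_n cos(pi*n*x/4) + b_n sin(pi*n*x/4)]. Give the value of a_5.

a_5 = 1/4 ∫_{-4}^{4} g(x) cos(5*pi*x/4) dx.
Split the integral at the breakpoints.
Integrating by parts (boundary term plus one more integral), an antiderivative of (2 - 2*x) cos(5*pi*x/4) is -8*x*sin(5*pi*x/4)/(5*pi) + 8*sin(5*pi*x/4)/(5*pi) - 32*cos(5*pi*x/4)/(25*pi**2); evaluating from -4 to 0: ∫_{-4}^{0} (2 - 2*x) cos(5*pi*x/4) dx = (-32/(25*pi**2)) - (32/(25*pi**2)) = -64/(25*pi**2).
Integrating by parts (boundary term plus one more integral), an antiderivative of (3*x - 1) cos(5*pi*x/4) is 12*x*sin(5*pi*x/4)/(5*pi) - 4*sin(5*pi*x/4)/(5*pi) + 48*cos(5*pi*x/4)/(25*pi**2); evaluating from 0 to 4: ∫_{0}^{4} (3*x - 1) cos(5*pi*x/4) dx = (-48/(25*pi**2)) - (48/(25*pi**2)) = -96/(25*pi**2).
Summing the pieces and multiplying by (1/4) gives a_5 = -8/(5*pi**2).

-8/(5*pi**2)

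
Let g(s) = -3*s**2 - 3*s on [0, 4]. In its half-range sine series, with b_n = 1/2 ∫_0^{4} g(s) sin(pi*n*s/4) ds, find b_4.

30/pi

b_4 = 1/2 ∫_0^{4} (-3*s**2 - 3*s) sin(pi*s) ds.
Integrating by parts twice (tabular method), an antiderivative of (-3*s**2 - 3*s) sin(pi*s) is 3*s**2*cos(pi*s)/pi - 6*s*sin(pi*s)/pi**2 + 3*s*cos(pi*s)/pi - 3*sin(pi*s)/pi**2 - 6*cos(pi*s)/pi**3; evaluating from 0 to 4: ∫_{0}^{4} (-3*s**2 - 3*s) sin(pi*s) ds = (-6/pi**3 + 60/pi) - (-6/pi**3) = 60/pi.
Hence b_4 = (1/2)·(60/pi) = 30/pi.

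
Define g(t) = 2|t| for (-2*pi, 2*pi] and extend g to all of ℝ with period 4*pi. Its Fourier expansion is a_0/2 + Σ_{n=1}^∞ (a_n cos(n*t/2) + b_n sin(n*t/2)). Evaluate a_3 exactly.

a_3 = (1/(2*pi)) ∫_{-2*pi}^{2*pi} g(t) cos(3*t/2) dt.
g is even and cos(3*t/2) is even, so the integrand is even and a_3 = 1/pi ∫_0^{2*pi} g(t) cos(3*t/2) dt.
Integrating by parts (boundary term plus one more integral), an antiderivative of (2*t) cos(3*t/2) is 4*t*sin(3*t/2)/3 + 8*cos(3*t/2)/9; evaluating from 0 to 2*pi: ∫_{0}^{2*pi} (2*t) cos(3*t/2) dt = (-8/9) - (8/9) = -16/9.
Hence a_3 = (1/pi)·(-16/9) = -16/(9*pi).

-16/(9*pi)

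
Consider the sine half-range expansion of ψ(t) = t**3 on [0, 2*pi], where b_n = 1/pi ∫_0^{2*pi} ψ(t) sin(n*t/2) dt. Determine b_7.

-96/343 + 16*pi**2/7

b_7 = 1/pi ∫_0^{2*pi} (t**3) sin(7*t/2) dt.
Integrating by parts three times (tabular method), an antiderivative of (t**3) sin(7*t/2) is -2*t**3*cos(7*t/2)/7 + 12*t**2*sin(7*t/2)/49 + 48*t*cos(7*t/2)/343 - 96*sin(7*t/2)/2401; evaluating from 0 to 2*pi: ∫_{0}^{2*pi} (t**3) sin(7*t/2) dt = (16*pi*(-6 + 49*pi**2)/343) - (0) = 16*pi*(-6 + 49*pi**2)/343.
Hence b_7 = (1/pi)·(16*pi*(-6 + 49*pi**2)/343) = -96/343 + 16*pi**2/7.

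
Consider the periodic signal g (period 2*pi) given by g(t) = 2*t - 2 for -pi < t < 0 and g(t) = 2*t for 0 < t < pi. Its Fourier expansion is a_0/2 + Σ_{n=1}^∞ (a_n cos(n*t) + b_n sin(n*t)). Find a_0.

a_0 = 1/pi ∫_{-pi}^{pi} g(t) dt = 1/pi · (-2*pi) = -2.

-2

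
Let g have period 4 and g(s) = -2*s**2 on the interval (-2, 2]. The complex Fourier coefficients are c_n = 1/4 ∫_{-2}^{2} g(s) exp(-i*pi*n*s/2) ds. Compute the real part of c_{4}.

-1/pi**2

Since g is real-valued, Re(c_{4}) = 1/4 ∫_{-2}^{2} g(s) cos(2*pi*s) ds = a_{4}/2.
g is even and cos(2*pi*s) is even, so the integrand is even: ∫_{-2}^{2} g(s) cos(2*pi*s) ds = 2∫_0^{2} g(s) cos(2*pi*s) ds.
Integrating by parts twice (tabular method), an antiderivative of (-2*s**2) cos(2*pi*s) is -s**2*sin(2*pi*s)/pi - s*cos(2*pi*s)/pi**2 + sin(2*pi*s)/(2*pi**3); evaluating from 0 to 2: ∫_{0}^{2} (-2*s**2) cos(2*pi*s) ds = (-2/pi**2) - (0) = -2/pi**2.
So ∫_{-2}^{2} g(s) cos(2*pi*s) ds = -4/pi**2.
Hence Re(c_{4}) = (1/4)·(-4/pi**2) = -1/pi**2.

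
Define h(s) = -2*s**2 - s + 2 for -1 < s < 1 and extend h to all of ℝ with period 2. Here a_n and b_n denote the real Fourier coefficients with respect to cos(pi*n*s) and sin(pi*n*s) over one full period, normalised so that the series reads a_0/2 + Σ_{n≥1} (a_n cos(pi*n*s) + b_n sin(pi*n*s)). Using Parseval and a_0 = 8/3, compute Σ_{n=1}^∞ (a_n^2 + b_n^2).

62/45

Parseval: a_0^2/2 + Σ_{n≥1} (a_n^2+b_n^2) = ∫_{-1}^{1} h(s)^2 ds = 74/15.
Subtract a_0^2/2 = 32/9: Σ (a_n^2+b_n^2) = 62/45.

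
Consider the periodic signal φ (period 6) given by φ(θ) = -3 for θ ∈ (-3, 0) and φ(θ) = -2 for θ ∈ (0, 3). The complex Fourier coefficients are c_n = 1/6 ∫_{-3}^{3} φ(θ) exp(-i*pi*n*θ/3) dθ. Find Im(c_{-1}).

1/pi

Since φ is real-valued, Im(c_{-1}) = -1/6 ∫_{-3}^{3} φ(θ) sin(-pi*θ/3) dθ = b_{1}/2.
Split the integral at the breakpoints.
Directly, an antiderivative of (-3) sin(-pi*θ/3) is -9*cos(pi*θ/3)/pi; evaluating from -3 to 0: ∫_{-3}^{0} (-3) sin(-pi*θ/3) dθ = (-9/pi) - (9/pi) = -18/pi.
Directly, an antiderivative of (-2) sin(-pi*θ/3) is -6*cos(pi*θ/3)/pi; evaluating from 0 to 3: ∫_{0}^{3} (-2) sin(-pi*θ/3) dθ = (6/pi) - (-6/pi) = 12/pi.
So ∫_{-3}^{3} φ(θ) sin(-pi*θ/3) dθ = -6/pi.
Hence Im(c_{-1}) = (-1/6)·(-6/pi) = 1/pi.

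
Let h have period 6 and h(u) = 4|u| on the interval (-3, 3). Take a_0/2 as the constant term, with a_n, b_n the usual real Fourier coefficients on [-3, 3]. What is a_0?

a_0 = 1/3 ∫_{-3}^{3} h(u) du = 1/3 · (36) = 12.

12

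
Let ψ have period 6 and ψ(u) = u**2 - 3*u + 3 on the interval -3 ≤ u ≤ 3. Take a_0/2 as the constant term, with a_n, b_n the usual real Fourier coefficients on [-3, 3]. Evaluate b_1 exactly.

b_1 = 1/3 ∫_{-3}^{3} ψ(u) sin(pi*u/3) du.
Integrating by parts twice (tabular method), an antiderivative of (u**2 - 3*u + 3) sin(pi*u/3) is -3*u**2*cos(pi*u/3)/pi + 18*u*sin(pi*u/3)/pi**2 + 9*u*cos(pi*u/3)/pi - 27*sin(pi*u/3)/pi**2 - 9*cos(pi*u/3)/pi + 54*cos(pi*u/3)/pi**3; evaluating from -3 to 3: ∫_{-3}^{3} (u**2 - 3*u + 3) sin(pi*u/3) du = (-54/pi**3 + 9/pi) - (-54/pi**3 + 63/pi) = -54/pi.
Hence b_1 = (1/3)·(-54/pi) = -18/pi.

-18/pi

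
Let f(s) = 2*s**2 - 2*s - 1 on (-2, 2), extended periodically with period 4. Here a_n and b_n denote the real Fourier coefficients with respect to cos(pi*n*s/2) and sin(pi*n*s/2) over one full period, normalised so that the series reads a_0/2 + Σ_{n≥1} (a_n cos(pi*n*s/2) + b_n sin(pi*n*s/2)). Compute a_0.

a_0 = 1/2 ∫_{-2}^{2} f(s) ds = 1/2 · (20/3) = 10/3.

10/3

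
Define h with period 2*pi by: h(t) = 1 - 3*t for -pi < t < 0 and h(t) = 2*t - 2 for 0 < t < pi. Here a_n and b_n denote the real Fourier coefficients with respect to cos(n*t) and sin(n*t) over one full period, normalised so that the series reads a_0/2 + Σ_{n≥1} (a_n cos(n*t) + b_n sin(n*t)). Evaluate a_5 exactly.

-2/(5*pi)

a_5 = 1/pi ∫_{-pi}^{pi} h(t) cos(5*t) dt.
Split the integral at the breakpoints.
Integrating by parts (boundary term plus one more integral), an antiderivative of (1 - 3*t) cos(5*t) is -3*t*sin(5*t)/5 + sin(5*t)/5 - 3*cos(5*t)/25; evaluating from -pi to 0: ∫_{-pi}^{0} (1 - 3*t) cos(5*t) dt = (-3/25) - (3/25) = -6/25.
Integrating by parts (boundary term plus one more integral), an antiderivative of (2*t - 2) cos(5*t) is 2*t*sin(5*t)/5 - 2*sin(5*t)/5 + 2*cos(5*t)/25; evaluating from 0 to pi: ∫_{0}^{pi} (2*t - 2) cos(5*t) dt = (-2/25) - (2/25) = -4/25.
Summing the pieces and multiplying by (1/pi) gives a_5 = -2/(5*pi).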